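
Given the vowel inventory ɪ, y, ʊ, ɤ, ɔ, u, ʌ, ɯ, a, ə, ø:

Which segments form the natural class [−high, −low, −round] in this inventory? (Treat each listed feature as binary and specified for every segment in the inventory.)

Eliminate segments failing any feature: /ɪ, y, ʊ, u, ɯ/ are [+high]; /ɔ, ø/ are [+round]; /a/ is [+low]. The remaining /ɤ, ʌ, ə/ satisfy [−high], [−low], [−round].

ɤ, ʌ, ə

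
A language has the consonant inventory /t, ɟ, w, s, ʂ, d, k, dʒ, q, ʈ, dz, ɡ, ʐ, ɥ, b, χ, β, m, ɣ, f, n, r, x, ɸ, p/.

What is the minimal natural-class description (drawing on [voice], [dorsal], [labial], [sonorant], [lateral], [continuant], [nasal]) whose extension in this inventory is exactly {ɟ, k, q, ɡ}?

The class [−continuant], [+dorsal] has exactly /ɟ, k, q, ɡ/ as its extension in this inventory. No smaller conjunction from the listed features achieves this: [+dorsal] alone would also admit /w, ɥ, χ, ɣ, …/; [−continuant] alone would also admit /t, d, dʒ, ʈ, …/; and checking the remaining single features turns up none with this extension.

[−continuant, +dorsal]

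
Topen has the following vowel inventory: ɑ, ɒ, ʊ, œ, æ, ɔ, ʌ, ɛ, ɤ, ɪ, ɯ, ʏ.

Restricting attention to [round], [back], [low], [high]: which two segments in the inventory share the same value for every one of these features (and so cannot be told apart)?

Both /ɤ/ and /ʌ/ are [−round], [+back], [−low], [−high]. Since the list omits [tense] — which does distinguish the mid back unrounded tense vowel from the mid back unrounded lax vowel — this pair collapses; all other pairs remain distinct.

ɤ, ʌ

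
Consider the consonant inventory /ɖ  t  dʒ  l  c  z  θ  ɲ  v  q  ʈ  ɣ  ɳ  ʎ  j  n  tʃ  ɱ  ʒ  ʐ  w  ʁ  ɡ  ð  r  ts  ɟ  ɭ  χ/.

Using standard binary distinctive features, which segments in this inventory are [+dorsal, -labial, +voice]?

ɲ, ɣ, ʎ, j, ʁ, ɡ, ɟ

Eliminate segments failing any feature: /ɖ, t, dʒ, l, z, θ, v, ʈ, ɳ, n, tʃ, ɱ, ʒ, ʐ, ð, r, ts, ɭ/ are [-dorsal]; /c, q, χ/ are [-voice]; /w/ is [+labial]. The remaining /ɲ, ɣ, ʎ, j, ʁ, ɡ, ɟ/ satisfy [+dorsal], [-labial], [+voice].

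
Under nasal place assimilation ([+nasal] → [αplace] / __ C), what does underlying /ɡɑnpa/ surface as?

[ɡɑmpa]

/n/ sits before the [+labial] consonant /p/, so it takes on [+labial] and surfaces as /m/. The rest of the form is unaffected: [ɡɑmpa].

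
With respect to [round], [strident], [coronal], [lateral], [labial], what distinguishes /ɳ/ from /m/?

[labial], [coronal]

/ɳ/ (retroflex nasal) and /m/ (bilabial nasal) agree on [-round], [-strident], [-lateral]. They differ on [labial] (/ɳ/ [-], /m/ [+]), [coronal] (/ɳ/ [+], /m/ [-]).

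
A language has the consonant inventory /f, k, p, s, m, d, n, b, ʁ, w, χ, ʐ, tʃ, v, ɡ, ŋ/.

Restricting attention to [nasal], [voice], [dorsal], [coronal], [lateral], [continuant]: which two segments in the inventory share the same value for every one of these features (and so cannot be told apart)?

/ʁ/ (voiced uvular fricative) and /w/ (labial-velar glide) are both [−nasal], [+voice], [+dorsal], [−coronal], [−lateral], [+continuant], so none of the listed features separates them. (They do differ in [labial], [round] and [high], which are not among the given features.) Every other pair in the inventory differs on at least one listed feature.

ʁ, w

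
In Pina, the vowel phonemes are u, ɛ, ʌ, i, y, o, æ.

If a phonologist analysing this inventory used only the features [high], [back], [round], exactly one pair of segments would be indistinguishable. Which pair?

/æ/ (low front unrounded vowel) and /ɛ/ (mid front unrounded lax vowel) are both [−high], [−back], [−round], so none of the listed features separates them. (They do differ in [low], which is not among the given features.) Every other pair in the inventory differs on at least one listed feature.

æ, ɛ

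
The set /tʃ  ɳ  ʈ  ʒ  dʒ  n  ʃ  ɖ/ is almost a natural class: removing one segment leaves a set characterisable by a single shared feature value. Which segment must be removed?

n

/dʒ, tʃ, ɖ, ʃ, ʈ, ɳ, ʒ/ are all [−anterior], but /n/ (alveolar nasal) is [+anterior]. No other single segment can be removed to leave a set sharing one feature value that the removed segment lacks, so /n/ is the odd one out.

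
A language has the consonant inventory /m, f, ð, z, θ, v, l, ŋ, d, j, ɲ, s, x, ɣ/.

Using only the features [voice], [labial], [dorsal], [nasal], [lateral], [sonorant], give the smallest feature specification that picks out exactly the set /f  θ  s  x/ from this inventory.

[−voice]

Every target segment is [−voice] and no other inventory member is, so one feature is enough.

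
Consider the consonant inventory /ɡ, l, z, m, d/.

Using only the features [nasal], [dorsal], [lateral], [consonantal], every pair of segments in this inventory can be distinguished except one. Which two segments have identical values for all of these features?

z, d

/z/ (voiced alveolar fricative) and /d/ (voiced alveolar stop) are both [-nasal], [-dorsal], [-lateral], [+consonantal], so none of the listed features separates them. (They do differ in [continuant] and [strident], which are not among the given features.) Every other pair in the inventory differs on at least one listed feature.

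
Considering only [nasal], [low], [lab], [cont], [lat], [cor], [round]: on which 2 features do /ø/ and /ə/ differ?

/ø/ (mid front rounded tense vowel) and /ə/ (mid central vowel (schwa)) agree on [-nasal], [-low], [+continuant], [-lateral], [-coronal]. They differ on [labial] (/ø/ [+], /ə/ [-]), [round] (/ø/ [+], /ə/ [-]).

[labial], [round]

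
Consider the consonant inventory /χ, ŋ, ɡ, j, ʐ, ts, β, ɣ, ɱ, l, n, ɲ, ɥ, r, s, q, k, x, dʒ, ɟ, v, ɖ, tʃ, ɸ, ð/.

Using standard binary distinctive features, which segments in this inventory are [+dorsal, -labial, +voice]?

Checking each segment against [+dorsal], [-labial], [+voice]: /ŋ/ (velar nasal), /ɡ/ (voiced velar stop), /j/ (palatal glide), /ɣ/ (voiced velar fricative), /ɲ/ (palatal nasal), /ɟ/ (voiced palatal stop) satisfy every feature; every other segment in the inventory fails at least one.

ŋ, ɡ, j, ɣ, ɲ, ɟ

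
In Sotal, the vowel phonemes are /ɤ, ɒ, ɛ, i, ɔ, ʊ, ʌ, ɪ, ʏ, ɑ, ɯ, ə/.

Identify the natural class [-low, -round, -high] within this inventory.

First, the [-low] segments are /ɤ, ɛ, i, ɔ, ʊ, ʌ, ɪ, ʏ, ɯ, ə/.
Of those, [-round] gives /ɤ, ɛ, i, ʌ, ɪ, ɯ, ə/.
Within that set, [-high] leaves /ɤ, ɛ, ʌ, ə/.

ɤ, ɛ, ʌ, ə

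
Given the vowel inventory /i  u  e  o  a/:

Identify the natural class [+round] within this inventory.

The [+round] segments here are /u, o/; the remaining /i, e, a/ are [-round].

u, o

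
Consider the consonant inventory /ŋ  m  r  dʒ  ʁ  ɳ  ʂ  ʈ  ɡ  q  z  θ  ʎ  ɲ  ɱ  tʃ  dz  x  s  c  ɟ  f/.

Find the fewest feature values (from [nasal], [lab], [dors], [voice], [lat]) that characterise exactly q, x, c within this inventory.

[-voice, +dors]

The class [-voice], [+dorsal] has exactly /q, x, c/ as its extension in this inventory. No smaller conjunction from the listed features achieves this: [+dorsal] alone would also admit /ŋ, ʁ, ɡ, ʎ, …/; [-voice] alone would also admit /ʂ, ʈ, θ, tʃ, …/; and checking the remaining single features turns up none with this extension.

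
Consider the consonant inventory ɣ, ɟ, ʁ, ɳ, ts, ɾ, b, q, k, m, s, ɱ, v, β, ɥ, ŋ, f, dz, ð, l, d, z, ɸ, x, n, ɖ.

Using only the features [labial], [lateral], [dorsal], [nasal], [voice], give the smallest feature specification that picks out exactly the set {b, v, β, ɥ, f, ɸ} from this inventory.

Every target segment is [−nasal], [+labial]; each remaining inventory member fails at least one of these. Each conjunct is needed — [+labial] alone would also admit /m, ɱ/; [−nasal] alone would also admit /ɣ, ɟ, ʁ, ts, …/ — and no other single listed feature has exactly this extension, so two is the minimum.

[−nasal, +labial]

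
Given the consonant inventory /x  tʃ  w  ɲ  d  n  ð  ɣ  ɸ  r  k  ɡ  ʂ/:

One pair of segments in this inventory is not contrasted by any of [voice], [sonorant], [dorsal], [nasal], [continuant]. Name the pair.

ʂ, ɸ

/ʂ/ (voiceless retroflex fricative) and /ɸ/ (voiceless bilabial fricative) are both [-voice], [-sonorant], [-dorsal], [-nasal], [+continuant], so none of the listed features separates them. (They do differ in [strident], [labial] and [coronal], which are not among the given features.) Every other pair in the inventory differs on at least one listed feature.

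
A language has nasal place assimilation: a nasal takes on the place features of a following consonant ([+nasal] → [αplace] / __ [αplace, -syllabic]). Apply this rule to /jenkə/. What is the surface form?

[jeŋkə]

In /jenkə/, the nasal /n/ precedes /k/, which is [+dorsal]. The nasal assimilates in place, becoming the [+dorsal] nasal /ŋ/. The surface form is [jeŋkə].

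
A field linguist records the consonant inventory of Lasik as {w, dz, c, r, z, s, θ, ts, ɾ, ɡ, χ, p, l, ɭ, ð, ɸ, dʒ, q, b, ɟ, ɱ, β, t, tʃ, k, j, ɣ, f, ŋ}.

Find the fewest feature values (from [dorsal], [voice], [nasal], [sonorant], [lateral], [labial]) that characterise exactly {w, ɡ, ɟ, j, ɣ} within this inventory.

[+voice, -nasal, +dorsal]

/w, ɡ, ɟ, j, ɣ/ are all [+voice], [-nasal], [+dorsal], and no other segment in the inventory matches all three values. Dropping any one of them over-generates: [-nasal, +dorsal] alone would also admit /c, χ, q, k/; [+voice, +dorsal] alone would also admit /ŋ/; [+voice, -nasal] alone would also admit /dz, r, z, ɾ, …/. No other combination of two listed features picks out exactly this set either, so fewer than three features will not do.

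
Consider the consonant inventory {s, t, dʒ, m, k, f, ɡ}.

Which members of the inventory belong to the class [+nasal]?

m

The feature [nasal] marks segments produced with velum lowered (airflow through the nose). In this inventory /m/ has that property, so it is [+nasal]; /s, t, dʒ, k, f, ɡ/ are [-nasal].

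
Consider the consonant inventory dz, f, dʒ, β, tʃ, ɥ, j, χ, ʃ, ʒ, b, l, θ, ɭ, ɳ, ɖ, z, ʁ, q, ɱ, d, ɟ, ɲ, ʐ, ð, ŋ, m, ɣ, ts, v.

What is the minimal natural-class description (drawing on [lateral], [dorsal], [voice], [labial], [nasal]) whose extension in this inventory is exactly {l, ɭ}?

The target set is precisely the extension of [+lateral] in this inventory.

[+lateral]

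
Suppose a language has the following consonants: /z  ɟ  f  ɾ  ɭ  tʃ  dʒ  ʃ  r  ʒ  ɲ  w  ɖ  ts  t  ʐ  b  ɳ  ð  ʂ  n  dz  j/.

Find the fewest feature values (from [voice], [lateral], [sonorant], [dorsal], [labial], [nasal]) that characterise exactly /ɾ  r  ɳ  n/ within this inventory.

The class [+sonorant], [−lateral], [−dorsal] has exactly /ɾ, r, ɳ, n/ as its extension in this inventory. No smaller conjunction from the listed features achieves this: [−lateral, −dorsal] alone would also admit /z, f, tʃ, dʒ, …/; [+sonorant, −dorsal] alone would also admit /ɭ/; [+sonorant, −lateral] alone would also admit /ɲ, w, j/; and checking the remaining two-feature bundles turns up none with this extension.

[+sonorant, −lateral, −dorsal]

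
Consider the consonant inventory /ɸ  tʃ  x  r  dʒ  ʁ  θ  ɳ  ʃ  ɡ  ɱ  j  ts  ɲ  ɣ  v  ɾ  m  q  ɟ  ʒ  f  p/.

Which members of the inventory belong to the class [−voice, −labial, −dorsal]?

tʃ, θ, ʃ, ts

First, the [−voice] segments are /ɸ, tʃ, x, θ, ʃ, ts, q, f, p/.
Intersecting with [−labial] gives /tʃ, x, θ, ʃ, ts, q/.
Intersecting with [−dorsal] leaves /tʃ, θ, ʃ, ts/.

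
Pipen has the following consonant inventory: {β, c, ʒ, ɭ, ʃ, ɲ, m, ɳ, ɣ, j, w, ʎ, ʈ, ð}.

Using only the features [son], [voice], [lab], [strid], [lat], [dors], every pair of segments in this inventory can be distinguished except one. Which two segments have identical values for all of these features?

ɲ, j

On the given features, /ɲ/ and /j/ have an identical profile: [+sonorant], [+voice], [−labial], [−strident], [−lateral], [+dorsal]. No other two segments in the inventory coincide on all 6 features. (They do differ in [nasal] and [continuant], which are not among the given features.)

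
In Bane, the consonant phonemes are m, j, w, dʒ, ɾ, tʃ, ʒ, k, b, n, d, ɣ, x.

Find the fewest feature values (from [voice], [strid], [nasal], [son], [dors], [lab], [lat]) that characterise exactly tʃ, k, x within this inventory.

[−voice]

/tʃ, k, x/ are exactly the [−voice] segments in the inventory, so a single feature suffices.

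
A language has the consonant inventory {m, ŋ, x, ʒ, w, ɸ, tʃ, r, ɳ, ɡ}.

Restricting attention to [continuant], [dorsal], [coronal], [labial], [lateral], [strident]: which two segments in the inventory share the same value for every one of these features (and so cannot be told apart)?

/ɡ/ (voiced velar stop) and /ŋ/ (velar nasal) are both [-continuant], [+dorsal], [-coronal], [-labial], [-lateral], [-strident], so none of the listed features separates them. (They do differ in [sonorant] and [nasal], which are not among the given features.) Every other pair in the inventory differs on at least one listed feature.

ɡ, ŋ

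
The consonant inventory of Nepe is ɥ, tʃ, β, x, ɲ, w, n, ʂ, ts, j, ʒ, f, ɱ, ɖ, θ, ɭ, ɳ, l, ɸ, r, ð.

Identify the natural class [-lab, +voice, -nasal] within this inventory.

Eliminate segments failing any feature: /ɥ, β, w, f, ɱ, ɸ/ are [+labial]; /tʃ, x, ʂ, ts, θ/ are [-voice]; /ɲ, n, ɳ/ are [+nasal]. The remaining /j, ʒ, ɖ, ɭ, l, r, ð/ satisfy [-labial], [+voice], [-nasal].

j, ʒ, ɖ, ɭ, l, r, ð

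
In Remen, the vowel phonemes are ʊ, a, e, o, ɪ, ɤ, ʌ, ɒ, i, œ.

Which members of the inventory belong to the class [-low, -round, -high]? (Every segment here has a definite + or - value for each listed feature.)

e, ɤ, ʌ

Checking each segment against [-low], [-round], [-high]: /e/ (mid front unrounded tense vowel), /ɤ/ (mid back unrounded tense vowel), /ʌ/ (mid back unrounded lax vowel) satisfy every feature; every other segment in the inventory fails at least one.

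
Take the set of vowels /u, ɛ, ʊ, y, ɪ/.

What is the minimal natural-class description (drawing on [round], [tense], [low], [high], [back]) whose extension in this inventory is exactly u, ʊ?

[+back]

Every target segment is [+back] and no other inventory member is, so one feature is enough.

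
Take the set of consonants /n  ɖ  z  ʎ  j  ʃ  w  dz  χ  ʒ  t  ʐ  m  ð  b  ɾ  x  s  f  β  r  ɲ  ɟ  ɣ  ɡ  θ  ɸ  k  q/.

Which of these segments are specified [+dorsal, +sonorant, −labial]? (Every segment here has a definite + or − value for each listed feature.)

ʎ, j, ɲ

The [+dorsal] segments are /ʎ, j, w, χ, x, ɲ, ɟ, ɣ, ɡ, k, q/.
Then [+sonorant] gives /ʎ, j, w, ɲ/.
Within that set, [−labial] leaves /ʎ, j, ɲ/.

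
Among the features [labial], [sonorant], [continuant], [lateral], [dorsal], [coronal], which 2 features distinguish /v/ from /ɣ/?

The two segments share [-sonorant], [+continuant], [-lateral], [-coronal]. The only features from the list on which they differ: /v/ is [+labial] while /ɣ/ is [-labial]; /v/ is [-dorsal] while /ɣ/ is [+dorsal].

[labial], [dorsal]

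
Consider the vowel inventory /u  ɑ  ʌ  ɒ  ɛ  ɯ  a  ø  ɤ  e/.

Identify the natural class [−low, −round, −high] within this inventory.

Eliminate segments failing any feature: /u, ø/ are [+round]; /ɑ, ɒ, a/ are [+low]; /ɯ/ is [+high]. The remaining /ʌ, ɛ, ɤ, e/ satisfy [−low], [−round], [−high].

ʌ, ɛ, ɤ, e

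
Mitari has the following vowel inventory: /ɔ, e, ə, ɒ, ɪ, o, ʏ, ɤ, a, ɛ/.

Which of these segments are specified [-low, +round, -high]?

ɔ, o

Eliminate segments failing any feature: /e, ə, ɪ, ɤ, ɛ/ are [-round]; /ɒ, a/ are [+low]; /ʏ/ is [+high]. The remaining /ɔ, o/ satisfy [-low], [+round], [-high].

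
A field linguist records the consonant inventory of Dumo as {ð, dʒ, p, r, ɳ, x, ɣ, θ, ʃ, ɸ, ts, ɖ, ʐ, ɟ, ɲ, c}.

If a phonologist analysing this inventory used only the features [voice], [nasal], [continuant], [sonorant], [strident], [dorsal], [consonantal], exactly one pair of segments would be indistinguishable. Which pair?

ɸ, θ

Both /ɸ/ and /θ/ are [−voice], [−nasal], [+continuant], [−sonorant], [−strident], [−dorsal], [+consonantal]. Since the list omits [labial] and [coronal] — which do distinguish the voiceless bilabial fricative from the voiceless dental fricative — this pair collapses; all other pairs remain distinct.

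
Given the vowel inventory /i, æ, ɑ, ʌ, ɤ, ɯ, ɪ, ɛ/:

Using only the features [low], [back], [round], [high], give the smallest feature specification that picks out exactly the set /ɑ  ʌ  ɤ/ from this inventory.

[-high, +back]

The class [-high], [+back] has exactly /ɑ, ʌ, ɤ/ as its extension in this inventory. No smaller conjunction from the listed features achieves this: [+back] alone would also admit /ɯ/; [-high] alone would also admit /æ, ɛ/; and checking the remaining single features turns up none with this extension.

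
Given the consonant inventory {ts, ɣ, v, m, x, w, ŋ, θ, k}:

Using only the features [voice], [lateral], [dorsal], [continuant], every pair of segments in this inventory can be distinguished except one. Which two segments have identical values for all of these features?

w, ɣ

/w/ (labial-velar glide) and /ɣ/ (voiced velar fricative) are both [+voice], [-lateral], [+dorsal], [+continuant], so none of the listed features separates them. (They do differ in [sonorant], [labial] and [round], which are not among the given features.) Every other pair in the inventory differs on at least one listed feature.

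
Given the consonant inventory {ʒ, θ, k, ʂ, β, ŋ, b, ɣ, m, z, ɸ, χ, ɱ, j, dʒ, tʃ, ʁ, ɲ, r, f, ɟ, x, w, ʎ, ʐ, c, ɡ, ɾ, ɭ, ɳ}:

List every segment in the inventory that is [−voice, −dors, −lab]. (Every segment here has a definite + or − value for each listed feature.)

θ, ʂ, tʃ

Checking each segment against [−voice], [−dorsal], [−labial]: /θ/ (voiceless dental fricative), /ʂ/ (voiceless retroflex fricative), /tʃ/ (voiceless postalveolar affricate) satisfy every feature; every other segment in the inventory fails at least one.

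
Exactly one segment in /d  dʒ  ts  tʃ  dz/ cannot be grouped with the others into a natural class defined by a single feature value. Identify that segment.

d

[delayed release] (equivalently [strident]) groups all but one: /tʃ, dʒ, ts, dz/ share [+delayed release] while /d/ (voiced alveolar stop) alone is [-delayed release]. Removing any other segment would not leave a single-feature class that excludes it.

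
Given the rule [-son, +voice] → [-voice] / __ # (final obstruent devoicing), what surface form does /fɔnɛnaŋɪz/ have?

The only segment in the rule's environment that also matches [-son, +voice] is /z/. Applying [-voice] turns the voiced alveolar fricative into /s/ (voiceless alveolar fricative), giving [fɔnɛnaŋɪs].

[fɔnɛnaŋɪs]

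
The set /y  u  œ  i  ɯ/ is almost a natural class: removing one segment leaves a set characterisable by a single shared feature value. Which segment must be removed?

[high] (equivalently [tense]) groups all but one: /ɯ, i, y, u/ share [+high] while /œ/ (mid front rounded lax vowel) alone is [−high]. Removing any other segment would not leave a single-feature class that excludes it.

œ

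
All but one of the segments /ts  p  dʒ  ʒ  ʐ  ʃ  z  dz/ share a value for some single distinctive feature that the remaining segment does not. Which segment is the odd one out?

p

The remaining segments after removing /p/ share [+strident]; /p/ (voiceless bilabial stop) is [−strident]. For every other candidate removal, the leftover set fails to share any single feature value that the removed segment lacks.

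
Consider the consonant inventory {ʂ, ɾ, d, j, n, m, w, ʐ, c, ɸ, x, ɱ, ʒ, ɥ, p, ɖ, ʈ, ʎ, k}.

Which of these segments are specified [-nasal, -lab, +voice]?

Checking each segment against [-nasal], [-labial], [+voice]: /ɾ/ (alveolar tap), /d/ (voiced alveolar stop), /j/ (palatal glide), /ʐ/ (voiced retroflex fricative), /ʒ/ (voiced postalveolar fricative), /ɖ/ (voiced retroflex stop), among others, satisfy every feature; every other segment in the inventory fails at least one.

ɾ, d, j, ʐ, ʒ, ɖ, ʎ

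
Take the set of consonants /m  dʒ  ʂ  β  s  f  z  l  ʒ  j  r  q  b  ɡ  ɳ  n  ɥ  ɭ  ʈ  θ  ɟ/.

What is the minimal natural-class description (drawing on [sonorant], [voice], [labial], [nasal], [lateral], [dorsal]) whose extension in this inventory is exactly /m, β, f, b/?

[+labial, -dorsal]

Every target segment is [+labial], [-dorsal]; each remaining inventory member fails at least one of these. Each conjunct is needed — [-dorsal] alone would also admit /dʒ, ʂ, s, z, …/; [+labial] alone would also admit /ɥ/ — and no other single listed feature has exactly this extension, so two is the minimum.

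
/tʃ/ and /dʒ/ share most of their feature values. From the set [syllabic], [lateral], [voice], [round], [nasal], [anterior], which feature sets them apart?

/tʃ/ (voiceless postalveolar affricate) and /dʒ/ (voiced postalveolar affricate) agree on [-syllabic], [-lateral], [-round], [-nasal], [-anterior]. They differ on [voice] (/tʃ/ [-], /dʒ/ [+]).

[voice]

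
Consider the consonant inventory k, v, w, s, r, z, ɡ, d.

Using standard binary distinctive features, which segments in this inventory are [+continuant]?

v, w, s, r, z

The feature [continuant] marks segments produced without complete oral closure. In this inventory /v, w, s, r, z/ have that property, so they are [+continuant]; /k, ɡ, d/ are [−continuant].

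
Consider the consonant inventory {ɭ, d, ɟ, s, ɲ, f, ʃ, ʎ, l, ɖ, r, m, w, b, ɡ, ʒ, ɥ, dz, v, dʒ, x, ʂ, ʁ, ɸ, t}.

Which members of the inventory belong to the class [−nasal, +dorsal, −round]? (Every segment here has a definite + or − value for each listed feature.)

ɟ, ʎ, ɡ, x, ʁ

Checking each segment against [−nasal], [+dorsal], [−round]: /ɟ/ (voiced palatal stop), /ʎ/ (palatal lateral approximant), /ɡ/ (voiced velar stop), /x/ (voiceless velar fricative), /ʁ/ (voiced uvular fricative) satisfy every feature; every other segment in the inventory fails at least one.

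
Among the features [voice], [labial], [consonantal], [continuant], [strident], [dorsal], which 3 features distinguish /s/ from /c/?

/s/ is the voiceless alveolar fricative and /c/ is the voiceless palatal stop. Both are [−voice], [−labial], [+consonantal]. /s/ is [+continuant] while /c/ is [−continuant]; /s/ is [+strident] while /c/ is [−strident]; /s/ is [−dorsal] while /c/ is [+dorsal], so the distinguishing features are [continuant], [strident], [dorsal].

[continuant], [strident], [dorsal]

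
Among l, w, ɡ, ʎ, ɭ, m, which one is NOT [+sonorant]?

Every segment except /ɡ/ is [+sonorant]. /ɡ/ (voiced velar stop) is [−sonorant], so it is the exception.

ɡ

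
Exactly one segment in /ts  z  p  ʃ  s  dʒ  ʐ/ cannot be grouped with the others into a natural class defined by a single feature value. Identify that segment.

p

/z, s, dʒ, ʃ, ts, ʐ/ are all [+strident], but /p/ (voiceless bilabial stop) is [−strident]. No other single segment can be removed to leave a set sharing one feature value that the removed segment lacks, so /p/ is the odd one out.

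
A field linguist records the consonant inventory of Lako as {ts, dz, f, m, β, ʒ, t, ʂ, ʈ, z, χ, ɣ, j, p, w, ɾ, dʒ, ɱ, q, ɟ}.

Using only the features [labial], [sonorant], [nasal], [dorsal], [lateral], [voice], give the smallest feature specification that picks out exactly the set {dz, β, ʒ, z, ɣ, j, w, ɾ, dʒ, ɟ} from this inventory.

[+voice, −nasal]

Every target segment is [+voice], [−nasal]; each remaining inventory member fails at least one of these. Each conjunct is needed — [−nasal] alone would also admit /ts, f, t, ʂ, …/; [+voice] alone would also admit /m, ɱ/ — and no other single listed feature has exactly this extension, so two is the minimum.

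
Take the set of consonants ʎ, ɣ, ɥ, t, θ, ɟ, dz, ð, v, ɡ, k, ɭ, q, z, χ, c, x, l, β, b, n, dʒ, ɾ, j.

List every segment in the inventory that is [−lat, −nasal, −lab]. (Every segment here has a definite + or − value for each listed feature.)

ɣ, t, θ, ɟ, dz, ð, ɡ, k, q, z, χ, c, x, dʒ, ɾ, j

Eliminate segments failing any feature: /ʎ, ɭ, l/ are [+lateral]; /ɥ, v, β, b/ are [+labial]; /n/ is [+nasal]. The remaining /ɣ, t, θ, ɟ, dz, ð, ɡ, k, q, z, χ, c, x, dʒ, ɾ, j/ satisfy [−lateral], [−nasal], [−labial].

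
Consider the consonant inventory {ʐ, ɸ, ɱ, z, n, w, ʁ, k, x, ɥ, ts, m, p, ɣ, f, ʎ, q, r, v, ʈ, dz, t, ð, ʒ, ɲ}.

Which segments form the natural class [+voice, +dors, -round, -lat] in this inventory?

Checking each segment against [+voice], [+dorsal], [-round], [-lateral]: /ʁ/ (voiced uvular fricative), /ɣ/ (voiced velar fricative), /ɲ/ (palatal nasal) satisfy every feature; every other segment in the inventory fails at least one.

ʁ, ɣ, ɲ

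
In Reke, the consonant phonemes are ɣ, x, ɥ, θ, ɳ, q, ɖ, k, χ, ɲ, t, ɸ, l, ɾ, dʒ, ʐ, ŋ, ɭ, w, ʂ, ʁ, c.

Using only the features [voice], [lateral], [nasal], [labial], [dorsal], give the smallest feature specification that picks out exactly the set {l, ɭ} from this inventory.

Every target segment is [+lateral] and no other inventory member is, so one feature is enough.

[+lateral]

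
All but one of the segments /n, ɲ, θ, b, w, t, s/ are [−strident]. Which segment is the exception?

s

/s/ is the voiceless alveolar fricative, which is [+strident]; the rest — /b, t, θ, w, ɲ, n/ — are [−strident].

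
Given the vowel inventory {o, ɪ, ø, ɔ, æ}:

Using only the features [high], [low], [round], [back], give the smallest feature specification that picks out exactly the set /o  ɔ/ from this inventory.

[+back]

/o, ɔ/ are exactly the [+back] segments in the inventory, so a single feature suffices.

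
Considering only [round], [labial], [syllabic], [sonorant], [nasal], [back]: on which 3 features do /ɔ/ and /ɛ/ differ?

[labial], [round], [back]

/ɔ/ is the mid back rounded lax vowel and /ɛ/ is the mid front unrounded lax vowel. Both are [+syllabic], [+sonorant], [−nasal]. /ɔ/ is [+labial] while /ɛ/ is [−labial]; /ɔ/ is [+round] while /ɛ/ is [−round]; /ɔ/ is [+back] while /ɛ/ is [−back], so the distinguishing features are [labial], [round], [back].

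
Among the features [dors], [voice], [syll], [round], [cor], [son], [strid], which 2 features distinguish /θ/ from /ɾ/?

/θ/ is the voiceless dental fricative and /ɾ/ is the alveolar tap. Both are [-dorsal], [-syllabic], [-round], [+coronal], [-strident]. /θ/ is [-sonorant] while /ɾ/ is [+sonorant]; /θ/ is [-voice] while /ɾ/ is [+voice], so the distinguishing features are [sonorant], [voice].

[sonorant], [voice]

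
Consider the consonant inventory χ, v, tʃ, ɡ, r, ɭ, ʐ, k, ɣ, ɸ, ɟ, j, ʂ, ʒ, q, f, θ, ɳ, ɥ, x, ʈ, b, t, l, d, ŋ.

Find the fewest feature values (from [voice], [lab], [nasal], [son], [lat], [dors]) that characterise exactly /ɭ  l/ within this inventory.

The target set is precisely the extension of [+lateral] in this inventory.

[+lat]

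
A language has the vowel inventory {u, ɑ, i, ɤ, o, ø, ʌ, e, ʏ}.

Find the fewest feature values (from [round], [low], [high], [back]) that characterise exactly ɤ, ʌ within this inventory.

/ɤ, ʌ/ are all [−low], [+back], [−round], and no other segment in the inventory matches all three values. Dropping any one of them over-generates: [+back, −round] alone would also admit /ɑ/; [−low, −round] alone would also admit /i, e/; [−low, +back] alone would also admit /u, o/. No other combination of two listed features picks out exactly this set either, so fewer than three features will not do.

[−low, +back, −round]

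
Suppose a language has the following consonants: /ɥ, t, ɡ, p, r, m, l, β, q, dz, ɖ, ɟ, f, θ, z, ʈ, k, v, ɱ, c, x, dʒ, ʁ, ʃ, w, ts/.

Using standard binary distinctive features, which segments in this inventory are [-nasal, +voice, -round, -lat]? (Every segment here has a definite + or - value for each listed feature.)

ɡ, r, β, dz, ɖ, ɟ, z, v, dʒ, ʁ

Checking each segment against [-nasal], [+voice], [-round], [-lateral]: /ɡ/ (voiced velar stop), /r/ (alveolar trill), /β/ (voiced bilabial fricative), /dz/ (voiced alveolar affricate), /ɖ/ (voiced retroflex stop), /ɟ/ (voiced palatal stop), among others, satisfy every feature; every other segment in the inventory fails at least one.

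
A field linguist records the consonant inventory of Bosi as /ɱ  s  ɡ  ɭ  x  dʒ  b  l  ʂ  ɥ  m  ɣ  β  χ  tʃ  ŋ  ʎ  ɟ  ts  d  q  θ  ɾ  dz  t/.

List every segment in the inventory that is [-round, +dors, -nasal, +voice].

Checking each segment against [-round], [+dorsal], [-nasal], [+voice]: /ɡ/ (voiced velar stop), /ɣ/ (voiced velar fricative), /ʎ/ (palatal lateral approximant), /ɟ/ (voiced palatal stop) satisfy every feature; every other segment in the inventory fails at least one.

ɡ, ɣ, ʎ, ɟ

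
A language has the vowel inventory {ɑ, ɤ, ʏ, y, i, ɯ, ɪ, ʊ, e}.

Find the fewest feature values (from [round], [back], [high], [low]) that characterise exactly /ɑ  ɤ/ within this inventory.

[−high, +back]

The class [−high], [+back] has exactly /ɑ, ɤ/ as its extension in this inventory. No smaller conjunction from the listed features achieves this: [+back] alone would also admit /ɯ, ʊ/; [−high] alone would also admit /e/; and checking the remaining single features turns up none with this extension.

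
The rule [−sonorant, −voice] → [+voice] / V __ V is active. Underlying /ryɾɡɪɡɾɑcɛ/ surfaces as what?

Only /c/ occurs between two vowels (/ɑ/ __ /ɛ/) and matches the structural description. It is a voiceless palatal stop, so [−sonorant, −voice] holds; changing it to [+voice] with all other features held fixed yields /ɟ/ (voiced palatal stop). No other segment meets both the structural description and the environment, so the output is [ryɾɡɪɡɾɑɟɛ].

[ryɾɡɪɡɾɑɟɛ]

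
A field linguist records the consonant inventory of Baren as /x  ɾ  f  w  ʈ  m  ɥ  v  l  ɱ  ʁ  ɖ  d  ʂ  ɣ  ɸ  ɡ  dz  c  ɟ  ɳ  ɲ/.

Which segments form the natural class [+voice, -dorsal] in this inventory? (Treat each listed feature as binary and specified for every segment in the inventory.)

ɾ, m, v, l, ɱ, ɖ, d, dz, ɳ

Eliminate segments failing any feature: /x, f, ʈ, ʂ, ɸ, c/ are [-voice]; /w, ɥ, ʁ, ɣ, ɡ, ɟ, ɲ/ are [+dorsal]. The remaining /ɾ, m, v, l, ɱ, ɖ, d, dz, ɳ/ satisfy [+voice], [-dorsal].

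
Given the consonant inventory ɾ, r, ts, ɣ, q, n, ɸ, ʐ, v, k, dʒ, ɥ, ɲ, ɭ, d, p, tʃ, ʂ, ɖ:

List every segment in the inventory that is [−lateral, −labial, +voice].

ɾ, r, ɣ, n, ʐ, dʒ, ɲ, d, ɖ

Eliminate segments failing any feature: /ts, q, k, tʃ, ʂ/ are [−voice]; /ɸ, v, ɥ, p/ are [+labial]; /ɭ/ is [+lateral]. The remaining /ɾ, r, ɣ, n, ʐ, dʒ, ɲ, d, ɖ/ satisfy [−lateral], [−labial], [+voice].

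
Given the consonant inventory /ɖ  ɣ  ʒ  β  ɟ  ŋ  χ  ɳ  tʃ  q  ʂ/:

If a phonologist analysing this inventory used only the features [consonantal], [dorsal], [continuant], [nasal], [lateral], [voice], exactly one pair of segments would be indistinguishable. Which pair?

On the given features, /ʒ/ and /β/ have an identical profile: [+consonantal], [−dorsal], [+continuant], [−nasal], [−lateral], [+voice]. No other two segments in the inventory coincide on all 6 features. (They do differ in [strident], [labial] and [coronal], which are not among the given features.)

ʒ, β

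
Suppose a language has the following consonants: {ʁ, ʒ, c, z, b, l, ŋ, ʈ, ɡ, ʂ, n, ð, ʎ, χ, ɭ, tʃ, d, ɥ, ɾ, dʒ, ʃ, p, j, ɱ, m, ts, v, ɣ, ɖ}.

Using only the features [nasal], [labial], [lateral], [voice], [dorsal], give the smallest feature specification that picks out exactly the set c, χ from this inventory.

/c, χ/ are all [-voice], [+dorsal], and no other segment in the inventory matches both values. Dropping any one of them over-generates: [+dorsal] alone would also admit /ʁ, ŋ, ɡ, ʎ, …/; [-voice] alone would also admit /ʈ, ʂ, tʃ, ʃ, …/. No other single listed feature picks out exactly this set either, so fewer than two features will not do.

[-voice, +dorsal]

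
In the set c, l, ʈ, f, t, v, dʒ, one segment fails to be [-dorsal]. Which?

/f, l, v, ʈ, dʒ, t/ are all [-dorsal]; /c/ (voiceless palatal stop) is [+dorsal].

c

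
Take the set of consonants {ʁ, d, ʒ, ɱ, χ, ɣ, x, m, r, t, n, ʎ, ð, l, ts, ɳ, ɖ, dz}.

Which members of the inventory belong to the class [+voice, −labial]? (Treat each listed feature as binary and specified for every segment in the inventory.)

The [+voice] segments are /ʁ, d, ʒ, ɱ, ɣ, m, r, n, ʎ, ð, l, ɳ, ɖ, dz/.
Of those, [−labial] leaves /ʁ, d, ʒ, ɣ, r, n, ʎ, ð, l, ɳ, ɖ, dz/.

ʁ, d, ʒ, ɣ, r, n, ʎ, ð, l, ɳ, ɖ, dz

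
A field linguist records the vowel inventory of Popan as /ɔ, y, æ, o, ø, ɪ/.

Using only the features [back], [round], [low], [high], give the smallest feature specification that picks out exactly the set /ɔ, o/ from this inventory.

Every target segment is [+back] and no other inventory member is, so one feature is enough.

[+back]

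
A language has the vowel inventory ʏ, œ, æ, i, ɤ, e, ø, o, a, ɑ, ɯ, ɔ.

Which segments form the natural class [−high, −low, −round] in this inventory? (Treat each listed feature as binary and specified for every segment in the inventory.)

ɤ, e

Eliminate segments failing any feature: /ʏ, i, ɯ/ are [+high]; /œ, ø, o, ɔ/ are [+round]; /æ, a, ɑ/ are [+low]. The remaining /ɤ, e/ satisfy [−high], [−low], [−round].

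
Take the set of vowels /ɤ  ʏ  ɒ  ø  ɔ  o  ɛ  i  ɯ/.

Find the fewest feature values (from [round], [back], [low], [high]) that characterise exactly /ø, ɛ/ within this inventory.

[-high, -back]

/ø, ɛ/ are all [-high], [-back], and no other segment in the inventory matches both values. Dropping any one of them over-generates: [-back] alone would also admit /ʏ, i/; [-high] alone would also admit /ɤ, ɒ, ɔ, o/. No other single listed feature picks out exactly this set either, so fewer than two features will not do.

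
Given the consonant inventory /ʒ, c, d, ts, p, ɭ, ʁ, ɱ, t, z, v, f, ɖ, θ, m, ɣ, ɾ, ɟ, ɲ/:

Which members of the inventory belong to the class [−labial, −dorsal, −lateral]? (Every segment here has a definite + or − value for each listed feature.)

ʒ, d, ts, t, z, ɖ, θ, ɾ

Eliminate segments failing any feature: /c, ʁ, ɣ, ɟ, ɲ/ are [+dorsal]; /p, ɱ, v, f, m/ are [+labial]; /ɭ/ is [+lateral]. The remaining /ʒ, d, ts, t, z, ɖ, θ, ɾ/ satisfy [−labial], [−dorsal], [−lateral].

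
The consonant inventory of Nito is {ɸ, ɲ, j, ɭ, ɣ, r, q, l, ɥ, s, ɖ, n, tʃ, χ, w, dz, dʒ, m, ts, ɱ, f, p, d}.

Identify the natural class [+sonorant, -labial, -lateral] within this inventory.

ɲ, j, r, n

Eliminate segments failing any feature: /ɸ, ɣ, q, s, ɖ, tʃ, χ, dz, dʒ, ts, f, p, d/ are [-sonorant]; /ɭ, l/ are [+lateral]; /ɥ, w, m, ɱ/ are [+labial]. The remaining /ɲ, j, r, n/ satisfy [+sonorant], [-labial], [-lateral].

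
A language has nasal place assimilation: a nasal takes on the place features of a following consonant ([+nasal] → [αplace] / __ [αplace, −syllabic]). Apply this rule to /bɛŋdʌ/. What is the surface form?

[bɛndʌ]

/ŋ/ sits before the [+coronal] consonant /d/, so it takes on [+coronal] and surfaces as /n/. The rest of the form is unaffected: [bɛndʌ].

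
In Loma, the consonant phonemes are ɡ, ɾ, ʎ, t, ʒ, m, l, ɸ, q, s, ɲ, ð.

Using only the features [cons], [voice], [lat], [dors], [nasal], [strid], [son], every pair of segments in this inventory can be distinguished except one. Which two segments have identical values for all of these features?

ɸ, t

On the given features, /ɸ/ and /t/ have an identical profile: [+consonantal], [−voice], [−lateral], [−dorsal], [−nasal], [−strident], [−sonorant]. No other two segments in the inventory coincide on all 7 features. (They do differ in [continuant], [labial] and [coronal], which are not among the given features.)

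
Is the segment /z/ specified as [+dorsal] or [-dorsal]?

[-dorsal]

/z/ is the voiced alveolar fricative. The feature [dorsal] marks segments articulated with the tongue body; /z/ lacks this property, so it is [-dorsal].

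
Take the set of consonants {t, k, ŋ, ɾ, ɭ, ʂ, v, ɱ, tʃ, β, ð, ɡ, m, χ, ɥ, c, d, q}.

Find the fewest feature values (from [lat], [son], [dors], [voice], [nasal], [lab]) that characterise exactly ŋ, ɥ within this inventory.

[+son, +dors]

Every target segment is [+sonorant], [+dorsal]; each remaining inventory member fails at least one of these. Each conjunct is needed — [+dorsal] alone would also admit /k, ɡ, χ, c, …/; [+sonorant] alone would also admit /ɾ, ɭ, ɱ, m/ — and no other single listed feature has exactly this extension, so two is the minimum.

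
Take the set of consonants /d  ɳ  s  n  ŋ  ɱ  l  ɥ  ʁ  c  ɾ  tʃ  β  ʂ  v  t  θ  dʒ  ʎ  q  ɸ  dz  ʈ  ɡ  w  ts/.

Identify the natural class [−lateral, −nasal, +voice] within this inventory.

Eliminate segments failing any feature: /ɳ, n, ŋ, ɱ/ are [+nasal]; /s, c, tʃ, ʂ, t, θ, q, ɸ, ʈ, ts/ are [−voice]; /l, ʎ/ are [+lateral]. The remaining /d, ɥ, ʁ, ɾ, β, v, dʒ, dz, ɡ, w/ satisfy [−lateral], [−nasal], [+voice].

d, ɥ, ʁ, ɾ, β, v, dʒ, dz, ɡ, w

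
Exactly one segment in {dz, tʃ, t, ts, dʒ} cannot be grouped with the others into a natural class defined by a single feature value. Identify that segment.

[delayed release] (equivalently [strident]) groups all but one: /tʃ, dz, ts, dʒ/ share [+delayed release] while /t/ (voiceless alveolar stop) alone is [−delayed release]. Removing any other segment would not leave a single-feature class that excludes it.

t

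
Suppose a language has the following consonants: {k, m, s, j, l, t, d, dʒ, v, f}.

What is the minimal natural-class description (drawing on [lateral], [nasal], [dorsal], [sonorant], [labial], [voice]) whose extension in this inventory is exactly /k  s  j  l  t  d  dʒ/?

Every target segment is [-labial] and no other inventory member is, so one feature is enough.

[-labial]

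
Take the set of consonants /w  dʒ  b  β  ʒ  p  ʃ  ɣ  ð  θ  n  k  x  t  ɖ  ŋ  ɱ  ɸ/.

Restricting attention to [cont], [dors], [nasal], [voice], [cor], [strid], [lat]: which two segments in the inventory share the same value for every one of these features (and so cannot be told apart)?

ɣ, w

/ɣ/ (voiced velar fricative) and /w/ (labial-velar glide) are both [+continuant], [+dorsal], [−nasal], [+voice], [−coronal], [−strident], [−lateral], so none of the listed features separates them. (They do differ in [sonorant], [labial] and [round], which are not among the given features.) Every other pair in the inventory differs on at least one listed feature.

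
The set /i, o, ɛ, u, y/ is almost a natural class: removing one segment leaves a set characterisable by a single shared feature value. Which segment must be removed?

ɛ

The remaining segments after removing /ɛ/ share [+tense]; /ɛ/ (mid front unrounded lax vowel) is [-tense]. For every other candidate removal, the leftover set fails to share any single feature value that the removed segment lacks.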